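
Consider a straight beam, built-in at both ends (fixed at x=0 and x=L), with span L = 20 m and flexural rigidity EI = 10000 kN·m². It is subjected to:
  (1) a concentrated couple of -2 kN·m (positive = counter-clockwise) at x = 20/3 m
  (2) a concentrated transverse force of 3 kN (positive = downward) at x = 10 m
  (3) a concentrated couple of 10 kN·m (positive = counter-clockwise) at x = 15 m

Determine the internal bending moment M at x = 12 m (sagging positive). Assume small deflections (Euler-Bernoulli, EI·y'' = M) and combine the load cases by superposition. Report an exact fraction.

Load 1 — applied couple M₀=-2 kN·m at a=20/3 m (b=L-a=40/3):
  M_1 = R_Ax - M_A - M₀  [x>a] with R_A=-2/15, M_A=0 = (-2/15)·12 - 0 - (-2) = 2/5 kN·m
Load 2 — point force P=3 kN at a=10 m (b=L-a=10):
  M_2 = Pa²(a+3b)(L-x)/L³ - Pa²b/L²  [x>a] = 3·10²·(10+3·10)·(20-12)/20³ - 3·10²·10/20² = 9/2 kN·m
Load 3 — applied couple M₀=10 kN·m at a=15 m (b=L-a=5):
  M_3 = R_Ax - M_A  [x≤a] with R_A=9/16, M_A=25/8 = (9/16)·12 - (25/8) = 29/8 kN·m
Superposition: M = Σ M_i = 341/40 kN·m ≈ 8.525000 kN·m

M(12) = 341/40 kN·m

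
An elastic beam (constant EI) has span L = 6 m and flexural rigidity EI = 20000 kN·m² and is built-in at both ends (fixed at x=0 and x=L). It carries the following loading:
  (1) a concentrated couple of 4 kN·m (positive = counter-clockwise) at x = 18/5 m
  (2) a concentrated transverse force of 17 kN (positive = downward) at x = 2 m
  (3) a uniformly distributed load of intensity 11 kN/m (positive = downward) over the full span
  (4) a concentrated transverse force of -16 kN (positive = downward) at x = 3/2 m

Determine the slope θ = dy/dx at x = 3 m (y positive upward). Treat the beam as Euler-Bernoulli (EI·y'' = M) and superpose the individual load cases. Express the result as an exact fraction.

Load 1 — applied couple M₀=4 kN·m at a=18/5 m (b=L-a=12/5):
  θ_1 = (R_Ax²/2 - M_Ax)/EI  [x≤a] with R_A=24/25, M_A=32/25 = ((24/25)·3²/2 - (32/25)·3)/20000 = 3/125000 rad
Load 2 — point force P=17 kN at a=2 m (b=L-a=4):
  θ_2 = Pa²(L-x)(2bL-(3b+a)(L-x))/(2L³EI)  [x>a] = 17·2²·(6-3)·(2·4·6-(3·4+2)·(6-3))/(2·6³·20000) = 17/120000 rad
Load 3 — uniform load w=11 kN/m over full span:
  θ_3 = -wx(L-x)(L-2x)/(12EI) = -11·3·(6-3)·(6-2·3)/(12·20000) = 0 rad
Load 4 — point force P=-16 kN at a=3/2 m (b=L-a=9/2):
  θ_4 = Pa²(L-x)(2bL-(3b+a)(L-x))/(2L³EI)  [x>a] = (-16)·(3/2)²·(6-3)·(2·(9/2)·6-(3·(9/2)+(3/2))·(6-3))/(2·6³·20000) = -9/80000 rad
Superposition: θ = Σ θ_i = 319/6000000 rad ≈ 0.000053 rad

θ(3) = 319/6000000 rad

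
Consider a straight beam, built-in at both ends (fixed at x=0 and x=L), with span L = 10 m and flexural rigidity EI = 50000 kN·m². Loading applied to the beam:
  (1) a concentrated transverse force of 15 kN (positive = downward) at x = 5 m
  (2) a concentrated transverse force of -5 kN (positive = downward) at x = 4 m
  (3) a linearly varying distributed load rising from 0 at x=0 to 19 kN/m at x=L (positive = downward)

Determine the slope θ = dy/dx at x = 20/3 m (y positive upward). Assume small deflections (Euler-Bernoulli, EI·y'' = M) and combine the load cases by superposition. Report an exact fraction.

θ(20/3) = 33701/24300000 rad

Load 1 — point force P=15 kN at a=5 m (b=L-a=5):
  θ_1 = Pa²(L-x)(2bL-(3b+a)(L-x))/(2L³EI)  [x>a] = 15·5²·(10-(20/3))·(2·5·10-(3·5+5)·(10-(20/3)))/(2·10³·50000) = 1/2400 rad
Load 2 — point force P=-5 kN at a=4 m (b=L-a=6):
  θ_2 = Pa²(L-x)(2bL-(3b+a)(L-x))/(2L³EI)  [x>a] = (-5)·4²·(10-(20/3))·(2·6·10-(3·6+4)·(10-(20/3)))/(2·10³·50000) = -7/56250 rad
Load 3 — triangular load w₀=19 kN/m (0→w₀ over full span):
  θ_3 = -w₀(2x(L-x)(L-2x)(x+2L)+x²(L-x)²)/(120LEI) = -19·(2·(20/3)·(10-(20/3))·(10-2·(20/3))·((20/3)+2·10)+(20/3)²·(10-(20/3))²)/(120·10·50000) = 133/121500 rad
Superposition: θ = Σ θ_i = 33701/24300000 rad ≈ 0.001387 rad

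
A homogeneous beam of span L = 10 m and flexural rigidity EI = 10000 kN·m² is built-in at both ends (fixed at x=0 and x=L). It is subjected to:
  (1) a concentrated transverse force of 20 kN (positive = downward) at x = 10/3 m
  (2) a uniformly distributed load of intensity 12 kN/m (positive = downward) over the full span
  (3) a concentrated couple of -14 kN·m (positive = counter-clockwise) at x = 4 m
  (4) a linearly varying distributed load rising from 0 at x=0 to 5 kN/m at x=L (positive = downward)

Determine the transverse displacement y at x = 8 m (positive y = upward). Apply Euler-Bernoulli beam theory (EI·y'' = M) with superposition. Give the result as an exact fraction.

y(8) = -118244/6328125 m

Load 1 — point force P=20 kN at a=10/3 m (b=L-a=20/3):
  y_1 = -Pa²(L-x)²(3bL-(3b+a)(L-x))/(6L³EI)  [x>a] = -20·(10/3)²·(10-8)²·(3·(20/3)·10-(3·(20/3)+(10/3))·(10-8))/(6·10³·10000) = -23/10125 m
Load 2 — uniform load w=12 kN/m over full span:
  y_2 = -wx²(L-x)²/(24EI) = -12·8²·(10-8)²/(24·10000) = -8/625 m
Load 3 — applied couple M₀=-14 kN·m at a=4 m (b=L-a=6):
  y_3 = (R_Ax³/6 - M_Ax²/2 - M₀(x-a)²/2)/EI  [x>a] with R_A=-252/125, M_A=-42/25 = ((-252/125)·8³/6 - (-42/25)·8²/2 - (-14)·(8-4)²/2)/10000 = -49/78125 m
Load 4 — triangular load w₀=5 kN/m (0→w₀ over full span):
  y_4 = -w₀x²(L-x)²(x+2L)/(120LEI) = -5·8²·(10-8)²·(8+2·10)/(120·10·10000) = -28/9375 m
Superposition: y = Σ y_i = -118244/6328125 m ≈ -0.018685 m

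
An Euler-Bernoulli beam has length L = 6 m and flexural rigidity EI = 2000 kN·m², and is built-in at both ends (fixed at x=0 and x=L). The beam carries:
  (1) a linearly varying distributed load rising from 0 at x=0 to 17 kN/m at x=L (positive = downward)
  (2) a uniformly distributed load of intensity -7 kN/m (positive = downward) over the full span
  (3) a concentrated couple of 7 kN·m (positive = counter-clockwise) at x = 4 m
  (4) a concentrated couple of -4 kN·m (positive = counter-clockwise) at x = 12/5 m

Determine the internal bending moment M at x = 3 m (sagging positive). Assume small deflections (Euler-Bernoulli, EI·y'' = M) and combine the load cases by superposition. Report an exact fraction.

Load 1 — triangular load w₀=17 kN/m (0→w₀ over full span):
  M_1 = 3w₀Lx/20 - w₀L²/30 - w₀x³/(6L) = 3·17·6·3/20 - 17·6²/30 - 17·3³/(6·6) = 51/4 kN·m
Load 2 — uniform load w=-7 kN/m over full span:
  M_2 = wLx/2 - wL²/12 - wx²/2 = (-7)·6·3/2 - (-7)·6²/12 - (-7)·3²/2 = -21/2 kN·m
Load 3 — applied couple M₀=7 kN·m at a=4 m (b=L-a=2):
  M_3 = R_Ax - M_A  [x≤a] with R_A=14/9, M_A=7/3 = (14/9)·3 - (7/3) = 7/3 kN·m
Load 4 — applied couple M₀=-4 kN·m at a=12/5 m (b=L-a=18/5):
  M_4 = R_Ax - M_A - M₀  [x>a] with R_A=-24/25, M_A=-12/25 = (-24/25)·3 - (-12/25) - (-4) = 8/5 kN·m
Superposition: M = Σ M_i = 371/60 kN·m ≈ 6.183333 kN·m

M(3) = 371/60 kN·m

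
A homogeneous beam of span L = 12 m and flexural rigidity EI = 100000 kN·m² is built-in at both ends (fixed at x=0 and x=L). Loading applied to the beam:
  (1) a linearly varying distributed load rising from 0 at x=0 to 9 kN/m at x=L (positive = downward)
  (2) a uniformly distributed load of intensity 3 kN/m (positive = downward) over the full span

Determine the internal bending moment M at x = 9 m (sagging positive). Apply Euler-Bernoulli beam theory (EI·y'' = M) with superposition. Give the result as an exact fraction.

M(9) = 639/40 kN·m

Load 1 — triangular load w₀=9 kN/m (0→w₀ over full span):
  M_1 = 3w₀Lx/20 - w₀L²/30 - w₀x³/(6L) = 3·9·12·9/20 - 9·12²/30 - 9·9³/(6·12) = 459/40 kN·m
Load 2 — uniform load w=3 kN/m over full span:
  M_2 = wLx/2 - wL²/12 - wx²/2 = 3·12·9/2 - 3·12²/12 - 3·9²/2 = 9/2 kN·m
Superposition: M = Σ M_i = 639/40 kN·m ≈ 15.975000 kN·m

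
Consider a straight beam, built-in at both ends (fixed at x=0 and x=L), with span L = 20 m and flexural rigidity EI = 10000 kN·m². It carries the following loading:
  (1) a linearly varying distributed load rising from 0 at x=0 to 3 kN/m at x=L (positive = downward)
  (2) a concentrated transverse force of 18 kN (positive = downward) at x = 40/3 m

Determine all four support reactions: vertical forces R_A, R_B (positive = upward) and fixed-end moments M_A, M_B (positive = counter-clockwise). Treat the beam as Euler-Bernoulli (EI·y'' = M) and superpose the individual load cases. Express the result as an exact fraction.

R_A = 41/3 kN, M_A = 200/3 kN·m, R_B = 103/3 kN, M_B = -340/3 kN·m

Load 1 — triangular load w₀=3 kN/m (0→w₀ over full span):
  R_A = 3w₀L/20 = 3·3·20/20 = 9 kN
  M_A = w₀L²/30 = 3·20²/30 = 40 kN·m
  R_B = 7w₀L/20 = 7·3·20/20 = 21 kN
  M_B = -w₀L²/20 = -3·20²/20 = -60 kN·m
Load 2 — point force P=18 kN at a=40/3 m (b=L-a=20/3):
  R_A = Pb²(3a+b)/L³ = 18·(20/3)²·(3·(40/3)+(20/3))/20³ = 14/3 kN
  M_A = Pab²/L² = 18·(40/3)·(20/3)²/20² = 80/3 kN·m
  R_B = Pa²(a+3b)/L³ = 18·(40/3)²·((40/3)+3·(20/3))/20³ = 40/3 kN
  M_B = -Pa²b/L² = -18·(40/3)²·(20/3)/20² = -160/3 kN·m
Superposition: R_A = 41/3 kN, M_A = 200/3 kN·m, R_B = 103/3 kN, M_B = -340/3 kN·m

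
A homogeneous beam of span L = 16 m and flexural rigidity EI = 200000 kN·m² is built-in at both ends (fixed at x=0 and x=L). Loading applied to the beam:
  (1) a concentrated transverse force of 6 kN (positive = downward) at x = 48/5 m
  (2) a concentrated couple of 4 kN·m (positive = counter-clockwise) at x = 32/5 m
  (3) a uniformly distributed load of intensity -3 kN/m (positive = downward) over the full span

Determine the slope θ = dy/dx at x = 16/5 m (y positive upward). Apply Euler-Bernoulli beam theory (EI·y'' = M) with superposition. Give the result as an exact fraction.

θ(16/5) = 3903/9765625 rad

Load 1 — point force P=6 kN at a=48/5 m (b=L-a=32/5):
  θ_1 = -Pb²x(2aL-(3a+b)x)/(2L³EI)  [x≤a] = -6·(32/5)²·(16/5)·(2·(48/5)·16-(3·(48/5)+(32/5))·(16/5))/(2·16³·200000) = -912/9765625 rad
Load 2 — applied couple M₀=4 kN·m at a=32/5 m (b=L-a=48/5):
  θ_2 = (R_Ax²/2 - M_Ax)/EI  [x≤a] with R_A=9/25, M_A=12/25 = ((9/25)·(16/5)²/2 - (12/25)·(16/5))/200000 = 3/1953125 rad
Load 3 — uniform load w=-3 kN/m over full span:
  θ_3 = -wx(L-x)(L-2x)/(12EI) = -(-3)·(16/5)·(16-(16/5))·(16-2·(16/5))/(12·200000) = 192/390625 rad
Superposition: θ = Σ θ_i = 3903/9765625 rad ≈ 0.000400 rad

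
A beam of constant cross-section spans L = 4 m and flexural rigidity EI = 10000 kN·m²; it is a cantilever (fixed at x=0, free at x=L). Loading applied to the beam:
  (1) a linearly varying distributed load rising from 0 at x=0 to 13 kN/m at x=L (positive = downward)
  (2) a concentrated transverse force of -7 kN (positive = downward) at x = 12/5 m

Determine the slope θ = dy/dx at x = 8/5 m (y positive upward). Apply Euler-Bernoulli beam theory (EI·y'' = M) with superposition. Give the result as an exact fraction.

θ(8/5) = -2368/390625 rad

Load 1 — triangular load w₀=13 kN/m (0→w₀ over full span):
  θ_1 = (w₀Lx²/4-w₀L²x/3-w₀x⁴/(24L))/EI = (13·4·(8/5)²/4-13·4²·(8/5)/3-13·(8/5)⁴/(24·4))/10000 = -3068/390625 rad
Load 2 — point force P=-7 kN at a=12/5 m (b=L-a=8/5):
  θ_2 = -Px(2a-x)/(2EI)  [x≤a] = -(-7)·(8/5)·(2·(12/5)-(8/5))/(2·10000) = 28/15625 rad
Superposition: θ = Σ θ_i = -2368/390625 rad ≈ -0.006062 rad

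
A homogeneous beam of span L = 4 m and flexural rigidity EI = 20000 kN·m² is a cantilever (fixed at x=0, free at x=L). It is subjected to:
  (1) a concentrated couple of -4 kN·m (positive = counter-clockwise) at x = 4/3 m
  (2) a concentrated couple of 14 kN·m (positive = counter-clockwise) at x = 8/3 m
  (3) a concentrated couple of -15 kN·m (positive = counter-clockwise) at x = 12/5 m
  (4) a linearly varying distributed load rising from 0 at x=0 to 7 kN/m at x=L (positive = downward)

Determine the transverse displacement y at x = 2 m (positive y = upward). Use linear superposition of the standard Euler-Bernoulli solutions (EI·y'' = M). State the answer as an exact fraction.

Load 1 — applied couple M₀=-4 kN·m at a=4/3 m (b=L-a=8/3):
  y_1 = M₀a(2x-a)/(2EI)  [x>a] = (-4)·(4/3)·(2·2-(4/3))/(2·20000) = -2/5625 m
Load 2 — applied couple M₀=14 kN·m at a=8/3 m (b=L-a=4/3):
  y_2 = M₀x²/(2EI)  [x≤a] = 14·2²/(2·20000) = 7/5000 m
Load 3 — applied couple M₀=-15 kN·m at a=12/5 m (b=L-a=8/5):
  y_3 = M₀x²/(2EI)  [x≤a] = (-15)·2²/(2·20000) = -3/2000 m
Load 4 — triangular load w₀=7 kN/m (0→w₀ over full span):
  y_4 = (w₀Lx³/12-w₀L²x²/6-w₀x⁵/(120L))/EI = (7·4·2³/12-7·4²·2²/6-7·2⁵/(120·4))/20000 = -847/300000 m
Superposition: y = Σ y_i = -2951/900000 m ≈ -0.003279 m

y(2) = -2951/900000 m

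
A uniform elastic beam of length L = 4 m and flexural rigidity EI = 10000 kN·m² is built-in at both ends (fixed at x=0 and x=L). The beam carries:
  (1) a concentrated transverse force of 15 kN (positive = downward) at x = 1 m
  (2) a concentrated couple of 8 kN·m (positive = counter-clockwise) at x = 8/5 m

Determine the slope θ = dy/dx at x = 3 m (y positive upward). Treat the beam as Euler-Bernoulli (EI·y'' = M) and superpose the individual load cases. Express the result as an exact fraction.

θ(3) = 833/16000000 rad

Load 1 — point force P=15 kN at a=1 m (b=L-a=3):
  θ_1 = Pa²(L-x)(2bL-(3b+a)(L-x))/(2L³EI)  [x>a] = 15·1²·(4-3)·(2·3·4-(3·3+1)·(4-3))/(2·4³·10000) = 21/128000 rad
Load 2 — applied couple M₀=8 kN·m at a=8/5 m (b=L-a=12/5):
  θ_2 = (R_Ax²/2 - M_Ax - M₀(x-a))/EI  [x>a] with R_A=72/25, M_A=24/25 = ((72/25)·3²/2 - (24/25)·3 - 8·(3-(8/5)))/10000 = -7/62500 rad
Superposition: θ = Σ θ_i = 833/16000000 rad ≈ 0.000052 rad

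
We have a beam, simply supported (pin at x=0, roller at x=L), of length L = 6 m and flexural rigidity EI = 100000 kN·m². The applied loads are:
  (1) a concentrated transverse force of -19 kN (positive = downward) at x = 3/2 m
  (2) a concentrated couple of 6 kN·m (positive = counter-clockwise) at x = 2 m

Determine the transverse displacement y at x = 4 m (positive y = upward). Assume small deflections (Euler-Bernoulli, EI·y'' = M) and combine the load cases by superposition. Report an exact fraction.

Load 1 — point force P=-19 kN at a=3/2 m (b=L-a=9/2):
  y_1 = -Pa(L-x)(2Lx-a²-x²)/(6LEI)  [x>a] = -(-19)·(3/2)·(6-4)·(2·6·4-(3/2)²-4²)/(6·6·100000) = 2261/4800000 m
Load 2 — applied couple M₀=6 kN·m at a=2 m (b=L-a=4):
  y_2 = (M₀x³/(6L)-M₀(x-a)²/2+C₁x)/EI  [x>a] with C₁=M₀(3b²-L²)/(6L)=2 = (6·4³/(6·6)-6·(4-2)²/2+2·4)/100000 = 1/15000 m
Superposition: y = Σ y_i = 2581/4800000 m ≈ 0.000538 m

y(4) = 2581/4800000 m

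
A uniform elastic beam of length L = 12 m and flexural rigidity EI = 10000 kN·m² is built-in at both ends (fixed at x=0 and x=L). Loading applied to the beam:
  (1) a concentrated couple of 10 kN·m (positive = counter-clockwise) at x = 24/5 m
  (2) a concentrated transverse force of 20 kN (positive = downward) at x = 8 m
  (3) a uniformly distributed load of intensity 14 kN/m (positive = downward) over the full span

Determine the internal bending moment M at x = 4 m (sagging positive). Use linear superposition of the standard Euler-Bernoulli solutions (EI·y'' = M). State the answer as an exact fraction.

M(4) = 8446/135 kN·m

Load 1 — applied couple M₀=10 kN·m at a=24/5 m (b=L-a=36/5):
  M_1 = R_Ax - M_A  [x≤a] with R_A=6/5, M_A=6/5 = (6/5)·4 - (6/5) = 18/5 kN·m
Load 2 — point force P=20 kN at a=8 m (b=L-a=4):
  M_2 = Pb²(3a+b)x/L³ - Pab²/L²  [x≤a] = 20·4²·(3·8+4)·4/12³ - 20·8·4²/12² = 80/27 kN·m
Load 3 — uniform load w=14 kN/m over full span:
  M_3 = wLx/2 - wL²/12 - wx²/2 = 14·12·4/2 - 14·12²/12 - 14·4²/2 = 56 kN·m
Superposition: M = Σ M_i = 8446/135 kN·m ≈ 62.562963 kN·m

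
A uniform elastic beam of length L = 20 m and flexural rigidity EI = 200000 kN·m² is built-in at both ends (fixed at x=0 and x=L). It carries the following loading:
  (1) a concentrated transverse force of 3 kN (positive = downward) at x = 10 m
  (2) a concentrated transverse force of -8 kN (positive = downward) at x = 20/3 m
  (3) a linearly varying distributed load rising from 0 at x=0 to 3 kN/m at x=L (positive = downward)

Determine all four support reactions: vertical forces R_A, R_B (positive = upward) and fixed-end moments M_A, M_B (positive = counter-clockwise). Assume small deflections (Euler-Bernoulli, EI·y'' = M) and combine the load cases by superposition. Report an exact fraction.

Load 1 — point force P=3 kN at a=10 m (b=L-a=10):
  R_A = Pb²(3a+b)/L³ = 3·10²·(3·10+10)/20³ = 3/2 kN
  M_A = Pab²/L² = 3·10·10²/20² = 15/2 kN·m
  R_B = Pa²(a+3b)/L³ = 3·10²·(10+3·10)/20³ = 3/2 kN
  M_B = -Pa²b/L² = -3·10²·10/20² = -15/2 kN·m
Load 2 — point force P=-8 kN at a=20/3 m (b=L-a=40/3):
  R_A = Pb²(3a+b)/L³ = (-8)·(40/3)²·(3·(20/3)+(40/3))/20³ = -160/27 kN
  M_A = Pab²/L² = (-8)·(20/3)·(40/3)²/20² = -640/27 kN·m
  R_B = Pa²(a+3b)/L³ = (-8)·(20/3)²·((20/3)+3·(40/3))/20³ = -56/27 kN
  M_B = -Pa²b/L² = -(-8)·(20/3)²·(40/3)/20² = 320/27 kN·m
Load 3 — triangular load w₀=3 kN/m (0→w₀ over full span):
  R_A = 3w₀L/20 = 3·3·20/20 = 9 kN
  M_A = w₀L²/30 = 3·20²/30 = 40 kN·m
  R_B = 7w₀L/20 = 7·3·20/20 = 21 kN
  M_B = -w₀L²/20 = -3·20²/20 = -60 kN·m
Superposition: R_A = 247/54 kN, M_A = 1285/54 kN·m, R_B = 1103/54 kN, M_B = -3005/54 kN·m

R_A = 247/54 kN, M_A = 1285/54 kN·m, R_B = 1103/54 kN, M_B = -3005/54 kN·m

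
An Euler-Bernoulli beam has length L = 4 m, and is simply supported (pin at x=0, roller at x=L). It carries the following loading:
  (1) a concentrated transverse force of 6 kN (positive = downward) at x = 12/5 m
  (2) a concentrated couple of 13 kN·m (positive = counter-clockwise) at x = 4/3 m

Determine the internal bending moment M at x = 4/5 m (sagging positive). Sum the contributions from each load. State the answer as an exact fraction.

Load 1 — point force P=6 kN at a=12/5 m (b=L-a=8/5):
  M_1 = Pbx/L  [x≤a] = 6·(8/5)·(4/5)/4 = 48/25 kN·m
Load 2 — applied couple M₀=13 kN·m at a=4/3 m (b=L-a=8/3):
  M_2 = M₀x/L  [x≤a] = 13·(4/5)/4 = 13/5 kN·m
Superposition: M = Σ M_i = 113/25 kN·m ≈ 4.520000 kN·m

M(4/5) = 113/25 kN·m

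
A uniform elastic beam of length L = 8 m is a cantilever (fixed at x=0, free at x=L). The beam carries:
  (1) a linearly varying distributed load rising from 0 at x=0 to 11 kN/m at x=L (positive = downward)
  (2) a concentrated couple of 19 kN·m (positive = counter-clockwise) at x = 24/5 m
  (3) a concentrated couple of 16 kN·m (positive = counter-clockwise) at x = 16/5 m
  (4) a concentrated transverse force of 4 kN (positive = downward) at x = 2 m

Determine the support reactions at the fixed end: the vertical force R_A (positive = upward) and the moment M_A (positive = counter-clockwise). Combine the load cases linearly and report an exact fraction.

R_A = 48 kN, M_A = 623/3 kN·m

Load 1 — triangular load w₀=11 kN/m (0→w₀ over full span):
  R_A = w₀L/2 = 11·8/2 = 44 kN
  M_A = w₀L²/3 = 11·8²/3 = 704/3 kN·m
Load 2 — applied couple M₀=19 kN·m at a=24/5 m (b=L-a=16/5):
  R_A = 0 kN
  M_A = -M₀ = -19 kN·m
Load 3 — applied couple M₀=16 kN·m at a=16/5 m (b=L-a=24/5):
  R_A = 0 kN
  M_A = -M₀ = -16 kN·m
Load 4 — point force P=4 kN at a=2 m (b=L-a=6):
  R_A = P = 4 kN
  M_A = Pa = 4·2 = 8 kN·m
Superposition: R_A = 48 kN, M_A = 623/3 kN·m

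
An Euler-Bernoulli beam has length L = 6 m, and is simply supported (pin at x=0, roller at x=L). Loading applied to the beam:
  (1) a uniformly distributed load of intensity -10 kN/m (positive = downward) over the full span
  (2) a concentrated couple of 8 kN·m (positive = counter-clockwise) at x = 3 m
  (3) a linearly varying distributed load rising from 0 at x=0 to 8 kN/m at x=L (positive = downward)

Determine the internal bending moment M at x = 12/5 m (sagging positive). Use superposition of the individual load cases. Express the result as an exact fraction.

M(12/5) = -2984/125 kN·m

Load 1 — uniform load w=-10 kN/m over full span:
  M_1 = wx(L-x)/2 = (-10)·(12/5)·(6-(12/5))/2 = -216/5 kN·m
Load 2 — applied couple M₀=8 kN·m at a=3 m (b=L-a=3):
  M_2 = M₀x/L  [x≤a] = 8·(12/5)/6 = 16/5 kN·m
Load 3 — triangular load w₀=8 kN/m (0→w₀ over full span):
  M_3 = w₀Lx/6 - w₀x³/(6L) = 8·6·(12/5)/6 - 8·(12/5)³/(6·6) = 2016/125 kN·m
Superposition: M = Σ M_i = -2984/125 kN·m ≈ -23.872000 kN·m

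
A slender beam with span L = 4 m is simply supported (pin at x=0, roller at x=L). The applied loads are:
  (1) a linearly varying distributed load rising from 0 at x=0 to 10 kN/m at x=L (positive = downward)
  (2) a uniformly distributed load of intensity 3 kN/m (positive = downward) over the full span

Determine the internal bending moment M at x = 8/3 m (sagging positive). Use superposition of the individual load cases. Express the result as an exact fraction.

M(8/3) = 1232/81 kN·m

Load 1 — triangular load w₀=10 kN/m (0→w₀ over full span):
  M_1 = w₀Lx/6 - w₀x³/(6L) = 10·4·(8/3)/6 - 10·(8/3)³/(6·4) = 800/81 kN·m
Load 2 — uniform load w=3 kN/m over full span:
  M_2 = wx(L-x)/2 = 3·(8/3)·(4-(8/3))/2 = 16/3 kN·m
Superposition: M = Σ M_i = 1232/81 kN·m ≈ 15.209877 kN·m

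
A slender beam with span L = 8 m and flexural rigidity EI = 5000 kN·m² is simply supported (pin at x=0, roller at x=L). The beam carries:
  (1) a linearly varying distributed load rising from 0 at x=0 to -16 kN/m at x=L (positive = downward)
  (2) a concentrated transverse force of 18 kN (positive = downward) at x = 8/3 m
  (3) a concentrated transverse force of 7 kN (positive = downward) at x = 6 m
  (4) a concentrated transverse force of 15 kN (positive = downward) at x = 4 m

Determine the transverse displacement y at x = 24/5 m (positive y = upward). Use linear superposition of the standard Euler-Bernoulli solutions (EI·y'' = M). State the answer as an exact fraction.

y(24/5) = 2171867/175781250 m

Load 1 — triangular load w₀=-16 kN/m (0→w₀ over full span):
  y_1 = -w₀x(7L⁴-10L²x²+3x⁴)/(360LEI) = -(-16)·(24/5)·(7·8⁴-10·8²·(24/5)²+3·(24/5)⁴)/(360·8·5000) = 2424832/29296875 m
Load 2 — point force P=18 kN at a=8/3 m (b=L-a=16/3):
  y_2 = -Pa(L-x)(2Lx-a²-x²)/(6LEI)  [x>a] = -18·(8/3)·(8-(24/5))·(2·8·(24/5)-(8/3)²-(24/5)²)/(6·8·5000) = -20992/703125 m
Load 3 — point force P=7 kN at a=6 m (b=L-a=2):
  y_3 = -Pbx(L²-b²-x²)/(6LEI)  [x≤a] = -7·2·(24/5)·(8²-2²-(24/5)²)/(6·8·5000) = -1617/156250 m
Load 4 — point force P=15 kN at a=4 m (b=L-a=4):
  y_4 = -Pa(L-x)(2Lx-a²-x²)/(6LEI)  [x>a] = -15·4·(8-(24/5))·(2·8·(24/5)-4²-(24/5)²)/(6·8·5000) = -472/15625 m
Superposition: y = Σ y_i = 2171867/175781250 m ≈ 0.012356 m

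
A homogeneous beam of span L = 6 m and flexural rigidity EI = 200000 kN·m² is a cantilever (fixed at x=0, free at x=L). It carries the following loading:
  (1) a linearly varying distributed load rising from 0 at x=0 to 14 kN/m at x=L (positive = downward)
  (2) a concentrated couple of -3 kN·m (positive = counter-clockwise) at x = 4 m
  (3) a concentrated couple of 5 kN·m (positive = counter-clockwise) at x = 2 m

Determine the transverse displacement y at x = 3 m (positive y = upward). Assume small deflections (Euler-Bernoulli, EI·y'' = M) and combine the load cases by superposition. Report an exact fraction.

y(3) = -22609/8000000 m

Load 1 — triangular load w₀=14 kN/m (0→w₀ over full span):
  y_1 = (w₀Lx³/12-w₀L²x²/6-w₀x⁵/(120L))/EI = (14·6·3³/12-14·6²·3²/6-14·3⁵/(120·6))/200000 = -22869/8000000 m
Load 2 — applied couple M₀=-3 kN·m at a=4 m (b=L-a=2):
  y_2 = M₀x²/(2EI)  [x≤a] = (-3)·3²/(2·200000) = -27/400000 m
Load 3 — applied couple M₀=5 kN·m at a=2 m (b=L-a=4):
  y_3 = M₀a(2x-a)/(2EI)  [x>a] = 5·2·(2·3-2)/(2·200000) = 1/10000 m
Superposition: y = Σ y_i = -22609/8000000 m ≈ -0.002826 m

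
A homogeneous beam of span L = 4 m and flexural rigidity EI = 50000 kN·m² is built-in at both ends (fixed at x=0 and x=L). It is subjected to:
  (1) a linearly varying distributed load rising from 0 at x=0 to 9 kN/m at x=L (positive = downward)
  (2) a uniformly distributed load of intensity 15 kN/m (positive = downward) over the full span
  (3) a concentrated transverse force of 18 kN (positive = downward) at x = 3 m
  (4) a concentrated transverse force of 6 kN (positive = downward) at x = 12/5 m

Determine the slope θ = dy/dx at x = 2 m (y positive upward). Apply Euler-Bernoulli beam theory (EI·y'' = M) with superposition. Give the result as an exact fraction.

θ(2) = -1809/50000000 rad

Load 1 — triangular load w₀=9 kN/m (0→w₀ over full span):
  θ_1 = -w₀(2x(L-x)(L-2x)(x+2L)+x²(L-x)²)/(120LEI) = -9·(2·2·(4-2)·(4-2·2)·(2+2·4)+2²·(4-2)²)/(120·4·50000) = -3/500000 rad
Load 2 — uniform load w=15 kN/m over full span:
  θ_2 = -wx(L-x)(L-2x)/(12EI) = -15·2·(4-2)·(4-2·2)/(12·50000) = 0 rad
Load 3 — point force P=18 kN at a=3 m (b=L-a=1):
  θ_3 = -Pb²x(2aL-(3a+b)x)/(2L³EI)  [x≤a] = -18·1²·2·(2·3·4-(3·3+1)·2)/(2·4³·50000) = -9/400000 rad
Load 4 — point force P=6 kN at a=12/5 m (b=L-a=8/5):
  θ_4 = -Pb²x(2aL-(3a+b)x)/(2L³EI)  [x≤a] = -6·(8/5)²·2·(2·(12/5)·4-(3·(12/5)+(8/5))·2)/(2·4³·50000) = -3/390625 rad
Superposition: θ = Σ θ_i = -1809/50000000 rad ≈ -0.000036 rad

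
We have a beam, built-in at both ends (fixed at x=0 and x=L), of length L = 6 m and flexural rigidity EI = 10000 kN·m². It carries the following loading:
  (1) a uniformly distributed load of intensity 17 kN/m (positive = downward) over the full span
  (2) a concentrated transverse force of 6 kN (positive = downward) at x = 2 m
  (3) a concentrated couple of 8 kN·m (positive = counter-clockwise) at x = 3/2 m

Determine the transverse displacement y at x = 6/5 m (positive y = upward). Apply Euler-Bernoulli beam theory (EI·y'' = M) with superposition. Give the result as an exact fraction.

y(6/5) = -15343/6250000 m

Load 1 — uniform load w=17 kN/m over full span:
  y_1 = -wx²(L-x)²/(24EI) = -17·(6/5)²·(6-(6/5))²/(24·10000) = -918/390625 m
Load 2 — point force P=6 kN at a=2 m (b=L-a=4):
  y_2 = -Pb²x²(3aL-(3a+b)x)/(6L³EI)  [x≤a] = -6·4²·(6/5)²·(3·2·6-(3·2+4)·(6/5))/(6·6³·10000) = -4/15625 m
Load 3 — applied couple M₀=8 kN·m at a=3/2 m (b=L-a=9/2):
  y_3 = (R_Ax³/6 - M_Ax²/2)/EI  [x≤a] with R_A=3/2, M_A=-3/2 = ((3/2)·(6/5)³/6 - (-3/2)·(6/5)²/2)/10000 = 189/1250000 m
Superposition: y = Σ y_i = -15343/6250000 m ≈ -0.002455 m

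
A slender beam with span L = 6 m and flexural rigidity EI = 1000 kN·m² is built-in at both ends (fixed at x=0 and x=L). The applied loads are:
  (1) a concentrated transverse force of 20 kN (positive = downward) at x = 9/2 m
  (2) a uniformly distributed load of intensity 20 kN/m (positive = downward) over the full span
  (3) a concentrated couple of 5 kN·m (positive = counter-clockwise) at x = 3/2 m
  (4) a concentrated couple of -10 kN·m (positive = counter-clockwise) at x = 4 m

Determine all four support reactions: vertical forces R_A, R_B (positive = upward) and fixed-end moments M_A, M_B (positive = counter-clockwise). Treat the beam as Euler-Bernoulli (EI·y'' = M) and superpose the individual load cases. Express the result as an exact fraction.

R_A = 8905/144 kN, M_A = 2945/48 kN·m, R_B = 11255/144 kN, M_B = -1205/16 kN·m

Load 1 — point force P=20 kN at a=9/2 m (b=L-a=3/2):
  R_A = Pb²(3a+b)/L³ = 20·(3/2)²·(3·(9/2)+(3/2))/6³ = 25/8 kN
  M_A = Pab²/L² = 20·(9/2)·(3/2)²/6² = 45/8 kN·m
  R_B = Pa²(a+3b)/L³ = 20·(9/2)²·((9/2)+3·(3/2))/6³ = 135/8 kN
  M_B = -Pa²b/L² = -20·(9/2)²·(3/2)/6² = -135/8 kN·m
Load 2 — uniform load w=20 kN/m over full span:
  R_A = wL/2 = 20·6/2 = 60 kN
  M_A = wL²/12 = 20·6²/12 = 60 kN·m
  R_B = wL/2 = 20·6/2 = 60 kN
  M_B = -wL²/12 = -20·6²/12 = -60 kN·m
Load 3 — applied couple M₀=5 kN·m at a=3/2 m (b=L-a=9/2):
  R_A = 6M₀ab/L³ = 6·5·(3/2)·(9/2)/6³ = 15/16 kN
  M_A = M₀b(2a-b)/L² = 5·(9/2)·(2·(3/2)-(9/2))/6² = -15/16 kN·m
  R_B = -6M₀ab/L³ = -6·5·(3/2)·(9/2)/6³ = -15/16 kN
  M_B = M₀a(2b-a)/L² = 5·(3/2)·(2·(9/2)-(3/2))/6² = 25/16 kN·m
Load 4 — applied couple M₀=-10 kN·m at a=4 m (b=L-a=2):
  R_A = 6M₀ab/L³ = 6·(-10)·4·2/6³ = -20/9 kN
  M_A = M₀b(2a-b)/L² = (-10)·2·(2·4-2)/6² = -10/3 kN·m
  R_B = -6M₀ab/L³ = -6·(-10)·4·2/6³ = 20/9 kN
  M_B = M₀a(2b-a)/L² = (-10)·4·(2·2-4)/6² = 0 kN·m
Superposition: R_A = 8905/144 kN, M_A = 2945/48 kN·m, R_B = 11255/144 kN, M_B = -1205/16 kN·m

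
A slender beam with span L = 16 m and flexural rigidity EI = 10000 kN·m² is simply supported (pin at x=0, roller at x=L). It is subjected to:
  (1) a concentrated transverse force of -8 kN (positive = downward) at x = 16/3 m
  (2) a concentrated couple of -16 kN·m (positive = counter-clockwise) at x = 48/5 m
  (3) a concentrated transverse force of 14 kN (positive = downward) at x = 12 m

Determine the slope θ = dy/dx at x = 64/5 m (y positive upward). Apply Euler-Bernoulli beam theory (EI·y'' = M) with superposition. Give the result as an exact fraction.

θ(64/5) = 23401/5062500 rad

Load 1 — point force P=-8 kN at a=16/3 m (b=L-a=32/3):
  θ_1 = -Pa(2L²-6Lx+3x²+a²)/(6LEI)  [x>a] = -(-8)·(16/3)·(2·16²-6·16·(64/5)+3·(64/5)²+(16/3)²)/(6·16·10000) = -11072/1265625 rad
Load 2 — applied couple M₀=-16 kN·m at a=48/5 m (b=L-a=32/5):
  θ_2 = (M₀x²/(2L)-M₀(x-a)+C₁)/EI  [x>a] with C₁=M₀(3b²-L²)/(6L)=1664/75 = ((-16)·(64/5)²/(2·16)-(-16)·((64/5)-(48/5))+(1664/75))/10000 = -8/9375 rad
Load 3 — point force P=14 kN at a=12 m (b=L-a=4):
  θ_3 = -Pa(2L²-6Lx+3x²+a²)/(6LEI)  [x>a] = -14·12·(2·16²-6·16·(64/5)+3·(64/5)²+12²)/(6·16·10000) = 889/62500 rad
Superposition: θ = Σ θ_i = 23401/5062500 rad ≈ 0.004622 rad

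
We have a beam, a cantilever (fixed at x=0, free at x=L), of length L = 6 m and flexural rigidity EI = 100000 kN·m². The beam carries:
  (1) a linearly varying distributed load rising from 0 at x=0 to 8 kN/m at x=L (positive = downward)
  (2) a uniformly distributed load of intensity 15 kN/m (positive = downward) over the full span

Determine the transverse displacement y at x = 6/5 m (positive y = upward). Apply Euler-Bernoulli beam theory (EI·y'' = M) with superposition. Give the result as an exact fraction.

Load 1 — triangular load w₀=8 kN/m (0→w₀ over full span):
  y_1 = (w₀Lx³/12-w₀L²x²/6-w₀x⁵/(120L))/EI = (8·6·(6/5)³/12-8·6²·(6/5)²/6-8·(6/5)⁵/(120·6))/100000 = -60777/97656250 m
Load 2 — uniform load w=15 kN/m over full span:
  y_2 = -wx²(x²-4Lx+6L²)/(24EI) = -15·(6/5)²·((6/5)²-4·6·(6/5)+6·6²)/(24·100000) = -10611/6250000 m
Superposition: y = Σ y_i = -1812591/781250000 m ≈ -0.002320 m

y(6/5) = -1812591/781250000 m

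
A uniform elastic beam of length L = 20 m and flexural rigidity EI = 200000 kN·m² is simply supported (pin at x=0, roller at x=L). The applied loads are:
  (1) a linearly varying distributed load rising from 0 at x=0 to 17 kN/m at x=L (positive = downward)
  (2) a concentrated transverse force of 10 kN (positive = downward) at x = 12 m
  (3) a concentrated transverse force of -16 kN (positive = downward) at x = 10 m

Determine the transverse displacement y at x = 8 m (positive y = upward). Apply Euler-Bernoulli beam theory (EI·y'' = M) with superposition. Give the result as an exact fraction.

y(8) = -6049/78125 m

Load 1 — triangular load w₀=17 kN/m (0→w₀ over full span):
  y_1 = -w₀x(7L⁴-10L²x²+3x⁴)/(360LEI) = -17·8·(7·20⁴-10·20²·8²+3·8⁴)/(360·20·200000) = -19397/234375 m
Load 2 — point force P=10 kN at a=12 m (b=L-a=8):
  y_2 = -Pbx(L²-b²-x²)/(6LEI)  [x≤a] = -10·8·8·(20²-8²-8²)/(6·20·200000) = -68/9375 m
Load 3 — point force P=-16 kN at a=10 m (b=L-a=10):
  y_3 = -Pbx(L²-b²-x²)/(6LEI)  [x≤a] = -(-16)·10·8·(20²-10²-8²)/(6·20·200000) = 118/9375 m
Superposition: y = Σ y_i = -6049/78125 m ≈ -0.077427 m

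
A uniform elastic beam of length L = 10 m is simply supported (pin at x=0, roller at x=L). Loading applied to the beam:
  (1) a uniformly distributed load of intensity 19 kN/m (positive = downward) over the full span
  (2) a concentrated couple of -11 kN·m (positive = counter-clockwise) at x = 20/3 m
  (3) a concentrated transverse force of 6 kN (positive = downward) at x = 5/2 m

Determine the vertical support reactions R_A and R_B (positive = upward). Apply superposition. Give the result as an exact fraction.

Load 1 — uniform load w=19 kN/m over full span:
  R_A = wL/2 = 19·10/2 = 95 kN
  R_B = wL/2 = 19·10/2 = 95 kN
Load 2 — applied couple M₀=-11 kN·m at a=20/3 m (b=L-a=10/3):
  R_A = M₀/L = (-11)/10 = -11/10 kN
  R_B = -M₀/L = -(-11)/10 = 11/10 kN
Load 3 — point force P=6 kN at a=5/2 m (b=L-a=15/2):
  R_A = Pb/L = 6·(15/2)/10 = 9/2 kN
  R_B = Pa/L = 6·(5/2)/10 = 3/2 kN
Superposition: R_A = 492/5 kN, R_B = 488/5 kN

R_A = 492/5 kN, R_B = 488/5 kN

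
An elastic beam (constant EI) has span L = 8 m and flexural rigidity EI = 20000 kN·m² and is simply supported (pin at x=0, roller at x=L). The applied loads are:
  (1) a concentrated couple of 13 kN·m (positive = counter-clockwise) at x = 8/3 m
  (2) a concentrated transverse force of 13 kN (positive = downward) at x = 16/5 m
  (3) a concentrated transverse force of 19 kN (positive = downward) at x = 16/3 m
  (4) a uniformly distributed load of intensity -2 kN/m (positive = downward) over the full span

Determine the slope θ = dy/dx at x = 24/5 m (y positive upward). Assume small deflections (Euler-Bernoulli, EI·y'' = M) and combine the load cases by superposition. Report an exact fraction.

θ(24/5) = 21533/25312500 rad

Load 1 — applied couple M₀=13 kN·m at a=8/3 m (b=L-a=16/3):
  θ_1 = (M₀x²/(2L)-M₀(x-a)+C₁)/EI  [x>a] with C₁=M₀(3b²-L²)/(6L)=52/9 = (13·(24/5)²/(2·8)-13·((24/5)-(8/3))+(52/9))/20000 = -91/562500 rad
Load 2 — point force P=13 kN at a=16/5 m (b=L-a=24/5):
  θ_2 = -Pa(2L²-6Lx+3x²+a²)/(6LEI)  [x>a] = -13·(16/5)·(2·8²-6·8·(24/5)+3·(24/5)²+(16/5)²)/(6·8·20000) = 78/78125 rad
Load 3 — point force P=19 kN at a=16/3 m (b=L-a=8/3):
  θ_3 = -Pb(L²-b²-3x²)/(6LEI)  [x≤a] = -19·(8/3)·(8²-(8/3)²-3·(24/5)²)/(6·8·20000) = 817/1265625 rad
Load 4 — uniform load w=-2 kN/m over full span:
  θ_4 = -w(L³-6Lx²+4x³)/(24EI) = -(-2)·(8³-6·8·(24/5)²+4·(24/5)³)/(24·20000) = -148/234375 rad
Superposition: θ = Σ θ_i = 21533/25312500 rad ≈ 0.000851 rad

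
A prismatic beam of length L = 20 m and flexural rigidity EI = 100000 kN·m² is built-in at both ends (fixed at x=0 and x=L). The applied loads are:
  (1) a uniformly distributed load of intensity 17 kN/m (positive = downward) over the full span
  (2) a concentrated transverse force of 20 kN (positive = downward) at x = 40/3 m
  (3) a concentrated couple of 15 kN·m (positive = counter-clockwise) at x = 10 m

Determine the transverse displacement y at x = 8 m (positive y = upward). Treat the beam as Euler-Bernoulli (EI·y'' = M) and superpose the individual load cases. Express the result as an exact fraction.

Load 1 — uniform load w=17 kN/m over full span:
  y_1 = -wx²(L-x)²/(24EI) = -17·8²·(20-8)²/(24·100000) = -204/3125 m
Load 2 — point force P=20 kN at a=40/3 m (b=L-a=20/3):
  y_2 = -Pb²x²(3aL-(3a+b)x)/(6L³EI)  [x≤a] = -20·(20/3)²·8²·(3·(40/3)·20-(3·(40/3)+(20/3))·8)/(6·20³·100000) = -256/50625 m
Load 3 — applied couple M₀=15 kN·m at a=10 m (b=L-a=10):
  y_3 = (R_Ax³/6 - M_Ax²/2)/EI  [x≤a] with R_A=9/8, M_A=15/4 = ((9/8)·8³/6 - (15/4)·8²/2)/100000 = -3/12500 m
Superposition: y = Σ y_i = -71459/1012500 m ≈ -0.070577 m

y(8) = -71459/1012500 m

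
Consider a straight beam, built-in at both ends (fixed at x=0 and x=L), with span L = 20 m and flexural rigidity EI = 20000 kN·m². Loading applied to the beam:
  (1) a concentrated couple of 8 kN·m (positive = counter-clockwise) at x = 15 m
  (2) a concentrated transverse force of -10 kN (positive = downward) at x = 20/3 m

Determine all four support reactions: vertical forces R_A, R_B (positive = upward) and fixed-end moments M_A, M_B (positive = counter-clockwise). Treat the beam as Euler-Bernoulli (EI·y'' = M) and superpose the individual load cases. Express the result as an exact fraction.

R_A = -3757/540 kN, M_A = -1465/54 kN·m, R_B = -1643/540 kN, M_B = 719/54 kN·m

Load 1 — applied couple M₀=8 kN·m at a=15 m (b=L-a=5):
  R_A = 6M₀ab/L³ = 6·8·15·5/20³ = 9/20 kN
  M_A = M₀b(2a-b)/L² = 8·5·(2·15-5)/20² = 5/2 kN·m
  R_B = -6M₀ab/L³ = -6·8·15·5/20³ = -9/20 kN
  M_B = M₀a(2b-a)/L² = 8·15·(2·5-15)/20² = -3/2 kN·m
Load 2 — point force P=-10 kN at a=20/3 m (b=L-a=40/3):
  R_A = Pb²(3a+b)/L³ = (-10)·(40/3)²·(3·(20/3)+(40/3))/20³ = -200/27 kN
  M_A = Pab²/L² = (-10)·(20/3)·(40/3)²/20² = -800/27 kN·m
  R_B = Pa²(a+3b)/L³ = (-10)·(20/3)²·((20/3)+3·(40/3))/20³ = -70/27 kN
  M_B = -Pa²b/L² = -(-10)·(20/3)²·(40/3)/20² = 400/27 kN·m
Superposition: R_A = -3757/540 kN, M_A = -1465/54 kN·m, R_B = -1643/540 kN, M_B = 719/54 kN·m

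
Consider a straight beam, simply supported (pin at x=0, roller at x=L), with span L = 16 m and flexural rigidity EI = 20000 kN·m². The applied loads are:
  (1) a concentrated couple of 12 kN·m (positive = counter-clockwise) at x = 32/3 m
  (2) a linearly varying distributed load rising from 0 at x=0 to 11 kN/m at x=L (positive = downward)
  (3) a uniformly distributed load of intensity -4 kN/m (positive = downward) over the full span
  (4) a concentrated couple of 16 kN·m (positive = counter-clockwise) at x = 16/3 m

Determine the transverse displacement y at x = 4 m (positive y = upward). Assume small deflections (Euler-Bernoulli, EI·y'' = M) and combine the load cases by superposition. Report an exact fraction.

y(4) = -218/5625 m

Load 1 — applied couple M₀=12 kN·m at a=32/3 m (b=L-a=16/3):
  y_1 = (M₀x³/(6L)+C₁x)/EI  [x≤a] with C₁=M₀(3b²-L²)/(6L)=-64/3 = (12·4³/(6·16)+(-64/3)·4)/20000 = -29/7500 m
Load 2 — triangular load w₀=11 kN/m (0→w₀ over full span):
  y_2 = -w₀x(7L⁴-10L²x²+3x⁴)/(360LEI) = -11·4·(7·16⁴-10·16²·4²+3·4⁴)/(360·16·20000) = -1199/7500 m
Load 3 — uniform load w=-4 kN/m over full span:
  y_3 = -wx(L³-2Lx²+x³)/(24EI) = -(-4)·4·(16³-2·16·4²+4³)/(24·20000) = 76/625 m
Load 4 — applied couple M₀=16 kN·m at a=16/3 m (b=L-a=32/3):
  y_4 = (M₀x³/(6L)+C₁x)/EI  [x≤a] with C₁=M₀(3b²-L²)/(6L)=128/9 = (16·4³/(6·16)+(128/9)·4)/20000 = 19/5625 m
Superposition: y = Σ y_i = -218/5625 m ≈ -0.038756 m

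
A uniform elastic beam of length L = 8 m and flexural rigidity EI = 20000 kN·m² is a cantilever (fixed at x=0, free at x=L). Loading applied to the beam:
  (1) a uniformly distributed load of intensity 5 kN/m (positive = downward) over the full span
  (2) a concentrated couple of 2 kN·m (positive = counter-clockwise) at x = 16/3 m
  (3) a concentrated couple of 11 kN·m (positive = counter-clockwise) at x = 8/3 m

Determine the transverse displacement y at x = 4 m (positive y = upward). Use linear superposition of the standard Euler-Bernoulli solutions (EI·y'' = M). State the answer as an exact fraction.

Load 1 — uniform load w=5 kN/m over full span:
  y_1 = -wx²(x²-4Lx+6L²)/(24EI) = -5·4²·(4²-4·8·4+6·8²)/(24·20000) = -17/375 m
Load 2 — applied couple M₀=2 kN·m at a=16/3 m (b=L-a=8/3):
  y_2 = M₀x²/(2EI)  [x≤a] = 2·4²/(2·20000) = 1/1250 m
Load 3 — applied couple M₀=11 kN·m at a=8/3 m (b=L-a=16/3):
  y_3 = M₀a(2x-a)/(2EI)  [x>a] = 11·(8/3)·(2·4-(8/3))/(2·20000) = 22/5625 m
Superposition: y = Σ y_i = -457/11250 m ≈ -0.040622 m

y(4) = -457/11250 m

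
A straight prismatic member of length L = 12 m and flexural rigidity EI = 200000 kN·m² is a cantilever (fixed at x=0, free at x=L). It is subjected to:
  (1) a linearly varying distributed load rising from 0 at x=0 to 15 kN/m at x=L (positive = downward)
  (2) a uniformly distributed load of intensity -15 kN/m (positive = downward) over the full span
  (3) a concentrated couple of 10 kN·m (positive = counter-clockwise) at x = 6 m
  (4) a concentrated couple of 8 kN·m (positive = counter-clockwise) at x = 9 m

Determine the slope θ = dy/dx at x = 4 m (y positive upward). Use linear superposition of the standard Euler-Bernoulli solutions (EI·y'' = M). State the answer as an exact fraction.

Load 1 — triangular load w₀=15 kN/m (0→w₀ over full span):
  θ_1 = (w₀Lx²/4-w₀L²x/3-w₀x⁴/(24L))/EI = (15·12·4²/4-15·12²·4/3-15·4⁴/(24·12))/200000 = -163/15000 rad
Load 2 — uniform load w=-15 kN/m over full span:
  θ_2 = -wx(x²-3Lx+3L²)/(6EI) = -(-15)·4·(4²-3·12·4+3·12²)/(6·200000) = 19/1250 rad
Load 3 — applied couple M₀=10 kN·m at a=6 m (b=L-a=6):
  θ_3 = M₀x/EI  [x≤a] = 10·4/200000 = 1/5000 rad
Load 4 — applied couple M₀=8 kN·m at a=9 m (b=L-a=3):
  θ_4 = M₀x/EI  [x≤a] = 8·4/200000 = 1/6250 rad
Superposition: θ = Σ θ_i = 44/9375 rad ≈ 0.004693 rad

θ(4) = 44/9375 rad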